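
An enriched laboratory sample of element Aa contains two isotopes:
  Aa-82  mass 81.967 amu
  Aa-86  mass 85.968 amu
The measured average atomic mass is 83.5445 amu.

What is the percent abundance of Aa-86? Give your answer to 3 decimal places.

39.428%

With x = fraction of Aa-82 (so Aa-86 is 1 − x):
81.967·x + 85.968·(1 − x) = 83.5445
(81.967 − 85.968)·x = 83.5445 − 85.968
x = -2.4235 / -4.001 = 0.60572 → 60.572% Aa-82, 39.428% Aa-86.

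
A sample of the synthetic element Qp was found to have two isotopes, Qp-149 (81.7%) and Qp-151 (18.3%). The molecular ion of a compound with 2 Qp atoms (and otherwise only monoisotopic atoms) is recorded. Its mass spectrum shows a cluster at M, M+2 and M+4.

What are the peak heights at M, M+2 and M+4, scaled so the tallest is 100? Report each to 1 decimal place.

100.0 : 44.8 : 5.0

Expanding (0.817 + 0.183)^2:
P(M) = 0.817^2 = 0.667489
P(M+2) = 2 × 0.817^1 × 0.183^1 = 0.299022
P(M+4) = 0.183^2 = 0.033489
The M peak is largest (0.667489); scaling to 100 gives 100.0 : 44.8 : 5.0.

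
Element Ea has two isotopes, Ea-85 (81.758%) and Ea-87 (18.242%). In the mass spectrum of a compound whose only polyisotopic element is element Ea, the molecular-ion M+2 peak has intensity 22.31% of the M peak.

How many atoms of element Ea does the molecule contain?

1

With n Ea atoms, P(M+2)/P(M) = C(n,1)·p^(n−1)q / p^n = n·q/p = n · 0.18242/0.81758.
n = 0.2231 × 0.81758/0.18242 = 1.00 ≈ 1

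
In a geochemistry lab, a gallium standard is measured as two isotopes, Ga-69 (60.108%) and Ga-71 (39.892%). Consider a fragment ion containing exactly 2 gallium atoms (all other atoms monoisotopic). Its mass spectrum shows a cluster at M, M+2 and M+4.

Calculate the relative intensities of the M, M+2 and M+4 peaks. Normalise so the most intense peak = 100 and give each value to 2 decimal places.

75.34 : 100.00 : 33.18

Each Ga atom is independently Ga-69 (p = 0.60108) or Ga-71 (q = 0.39892); the cluster is the binomial expansion (p + q)^2.
P(M) = 0.60108^2 = 0.361297
P(M+2) = 2 × 0.60108^1 × 0.39892^1 = 0.479566
P(M+4) = 0.39892^2 = 0.159137
The M+2 peak is largest (0.479566); scaling to 100 gives 75.34 : 100.00 : 33.18.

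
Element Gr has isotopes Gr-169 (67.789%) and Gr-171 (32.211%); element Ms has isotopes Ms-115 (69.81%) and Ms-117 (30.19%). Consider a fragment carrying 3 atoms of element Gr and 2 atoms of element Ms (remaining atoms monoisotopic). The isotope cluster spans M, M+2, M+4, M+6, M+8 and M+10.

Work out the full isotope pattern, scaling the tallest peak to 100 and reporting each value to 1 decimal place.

43.7 : 100.0 : 91.6 : 41.9 : 9.6 : 0.9

Element Gr pattern (n=3): 0.31151408 : 0.44406231 : 0.21100313 : 0.03342048
Element Ms pattern (n=2): 0.48734361 : 0.42151278 : 0.09114361
Convolve the two distributions (both contribute in 2-u steps):
  M: 0.31151408×0.48734361 = 0.151814
  M+2: 0.31151408×0.42151278 + 0.44406231×0.48734361 = 0.347718
  M+4: 0.31151408×0.09114361 + 0.44406231×0.42151278 + 0.21100313×0.48734361 = 0.318401
  M+6: 0.44406231×0.09114361 + 0.21100313×0.42151278 + 0.03342048×0.48734361 = 0.145701
  M+8: 0.21100313×0.09114361 + 0.03342048×0.42151278 = 0.033319
  M+10: 0.03342048×0.09114361 = 0.003046
Scale to base peak (0.347718) = 100: 43.7 : 100.0 : 91.6 : 41.9 : 9.6 : 0.9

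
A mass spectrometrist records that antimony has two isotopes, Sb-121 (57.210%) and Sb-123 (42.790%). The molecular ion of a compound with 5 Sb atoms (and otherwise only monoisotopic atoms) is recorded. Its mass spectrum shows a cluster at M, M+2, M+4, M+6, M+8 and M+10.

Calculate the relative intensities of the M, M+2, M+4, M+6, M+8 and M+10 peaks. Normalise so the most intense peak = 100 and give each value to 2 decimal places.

17.88 : 66.85 : 100.00 : 74.79 : 27.97 : 4.18

The 5 Sb atoms are independent, so intensities follow the terms of (0.57210 + 0.42790)^5.
P(M) = 0.57210^5 = 0.061286
P(M+2) = 5 × 0.57210^4 × 0.42790^1 = 0.229192
P(M+4) = 10 × 0.57210^3 × 0.42790^2 = 0.342847
P(M+6) = 10 × 0.57210^2 × 0.42790^3 = 0.256431
P(M+8) = 5 × 0.57210^1 × 0.42790^4 = 0.095898
P(M+10) = 0.42790^5 = 0.014345
The M+4 peak is largest (0.342847); scaling to 100 gives 17.88 : 66.85 : 100.00 : 74.79 : 27.97 : 4.18.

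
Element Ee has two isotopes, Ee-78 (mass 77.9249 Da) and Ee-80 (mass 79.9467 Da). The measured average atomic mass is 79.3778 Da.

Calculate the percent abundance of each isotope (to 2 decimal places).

Writing the weighted mean with unknown fraction x of Ee-78:
77.9249·x + 79.9467·(1 − x) = 79.3778
(77.9249 − 79.9467)·x = 79.3778 − 79.9467
x = -0.5689 / -2.0218 = 0.28138 → 28.14% Ee-78, 71.86% Ee-80.

Ee-78: 28.14%, Ee-80: 71.86%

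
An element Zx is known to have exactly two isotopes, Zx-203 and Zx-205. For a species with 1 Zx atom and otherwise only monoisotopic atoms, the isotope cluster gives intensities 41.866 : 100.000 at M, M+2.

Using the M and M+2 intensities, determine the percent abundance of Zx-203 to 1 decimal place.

Write p for the Zx-203 fraction. I(M+2)/I(M) = [C(1,1)·p^0·(1−p)] / p^1 = 1·(1−p)/p = 100.000/41.866 = 2.3886
(1−p)/p = 2.3886/1 = 2.3886  ⇒  p = 1/(1 + 2.3886) = 0.2951
Zx-203: 29.5%, Zx-205: 70.5%.

29.5%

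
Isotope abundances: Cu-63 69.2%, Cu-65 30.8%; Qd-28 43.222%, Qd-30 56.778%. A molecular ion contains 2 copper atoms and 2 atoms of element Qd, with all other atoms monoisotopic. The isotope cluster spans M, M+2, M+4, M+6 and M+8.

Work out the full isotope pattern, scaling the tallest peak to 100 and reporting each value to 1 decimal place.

23.5 : 82.5 : 100.0 : 48.2 : 8.0

Copper pattern (n=2): 0.478864 : 0.426272 : 0.094864
Element Qd pattern (n=2): 0.18681413 : 0.49081174 : 0.32237413
Convolve the two distributions (both contribute in 2-u steps):
  M: 0.478864×0.18681413 = 0.089459
  M+2: 0.478864×0.49081174 + 0.426272×0.18681413 = 0.314666
  M+4: 0.478864×0.32237413 + 0.426272×0.49081174 + 0.094864×0.18681413 = 0.381315
  M+6: 0.426272×0.32237413 + 0.094864×0.49081174 = 0.183979
  M+8: 0.094864×0.32237413 = 0.030582
Scale to base peak (0.381315) = 100: 23.5 : 82.5 : 100.0 : 48.2 : 8.0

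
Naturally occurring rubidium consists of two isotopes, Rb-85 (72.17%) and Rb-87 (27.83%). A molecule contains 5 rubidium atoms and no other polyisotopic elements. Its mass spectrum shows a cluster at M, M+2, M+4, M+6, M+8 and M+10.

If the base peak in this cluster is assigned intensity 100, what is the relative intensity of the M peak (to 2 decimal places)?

51.86

Term probabilities: M 0.1958, M+2 0.3775, M+4 0.2911, M+6 0.1123, M+8 0.0216, M+10 0.0017. Base peak = M+2.
P(M+2) = C(5,1) × 0.7217^4 × 0.2783^1 = 5 × 0.27128565 × 0.2783 = 0.377494 (base)
P(M) = C(5,0) × 0.7217^5 × 0.2783^0 = 1 × 0.19578685 × 1.0000 = 0.195787
Relative intensity = 0.195787 / 0.377494 × 100 = 51.86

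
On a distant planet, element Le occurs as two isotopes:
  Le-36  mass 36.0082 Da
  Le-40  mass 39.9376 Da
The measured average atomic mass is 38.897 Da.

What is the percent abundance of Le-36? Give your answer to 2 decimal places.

26.48%

Writing the weighted mean with unknown fraction x of Le-36:
36.0082·x + 39.9376·(1 − x) = 38.897
(36.0082 − 39.9376)·x = 38.897 − 39.9376
x = -1.0406 / -3.9294 = 0.26482 → 26.48% Le-36, 73.52% Le-40.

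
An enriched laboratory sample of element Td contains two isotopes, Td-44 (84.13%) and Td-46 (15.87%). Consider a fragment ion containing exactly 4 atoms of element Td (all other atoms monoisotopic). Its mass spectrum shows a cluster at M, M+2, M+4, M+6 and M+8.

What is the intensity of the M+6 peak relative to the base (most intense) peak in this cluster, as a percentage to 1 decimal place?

Term probabilities: M 0.5010, M+2 0.3780, M+4 0.1070, M+6 0.0135, M+8 0.0006. Base peak = M.
P(M) = C(4,0) × 0.8413^4 × 0.1587^0 = 1 × 0.50096058 × 1.0000 = 0.500961 (base)
P(M+6) = C(4,3) × 0.8413^1 × 0.1587^3 = 4 × 0.8413 × 0.00399697 = 0.013451
Relative intensity = 0.013451 / 0.500961 × 100 = 2.7

2.7%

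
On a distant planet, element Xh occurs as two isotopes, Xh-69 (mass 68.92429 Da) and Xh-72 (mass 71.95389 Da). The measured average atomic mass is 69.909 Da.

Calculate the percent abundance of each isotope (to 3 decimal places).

Xh-69: 67.497%, Xh-72: 32.503%

With x = fraction of Xh-69 (so Xh-72 is 1 − x):
68.92429·x + 71.95389·(1 − x) = 69.909
(68.92429 − 71.95389)·x = 69.909 − 71.95389
x = -2.04489 / -3.02960 = 0.67497 → 67.497% Xh-69, 32.503% Xh-72.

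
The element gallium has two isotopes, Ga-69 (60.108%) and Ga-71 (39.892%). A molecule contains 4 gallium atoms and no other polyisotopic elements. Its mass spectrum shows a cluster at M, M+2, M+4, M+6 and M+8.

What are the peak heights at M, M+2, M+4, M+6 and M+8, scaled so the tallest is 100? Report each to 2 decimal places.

37.67 : 100.00 : 99.55 : 44.05 : 7.31

Expanding (0.60108 + 0.39892)^4:
P(M) = 0.60108^4 = 0.130536
P(M+2) = 4 × 0.60108^3 × 0.39892^1 = 0.346531
P(M+4) = 6 × 0.60108^2 × 0.39892^2 = 0.344975
P(M+6) = 4 × 0.60108^1 × 0.39892^3 = 0.152633
P(M+8) = 0.39892^4 = 0.025325
The M+2 peak is largest (0.346531); scaling to 100 gives 37.67 : 100.00 : 99.55 : 44.05 : 7.31.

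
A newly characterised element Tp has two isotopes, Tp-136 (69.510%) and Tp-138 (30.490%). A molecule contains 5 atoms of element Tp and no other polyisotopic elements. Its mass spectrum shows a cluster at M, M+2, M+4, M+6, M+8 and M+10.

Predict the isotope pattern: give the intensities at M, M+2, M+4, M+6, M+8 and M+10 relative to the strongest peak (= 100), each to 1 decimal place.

45.6 : 100.0 : 87.7 : 38.5 : 8.4 : 0.7

The 5 Tp atoms are independent, so intensities follow the terms of (0.69510 + 0.30490)^5.
P(M) = 0.69510^5 = 0.162269
P(M+2) = 5 × 0.69510^4 × 0.30490^1 = 0.355891
P(M+4) = 10 × 0.69510^3 × 0.30490^2 = 0.312217
P(M+6) = 10 × 0.69510^2 × 0.30490^3 = 0.136952
P(M+8) = 5 × 0.69510^1 × 0.30490^4 = 0.030036
P(M+10) = 0.30490^5 = 0.002635
The M+2 peak is largest (0.355891); scaling to 100 gives 45.6 : 100.0 : 87.7 : 38.5 : 8.4 : 0.7.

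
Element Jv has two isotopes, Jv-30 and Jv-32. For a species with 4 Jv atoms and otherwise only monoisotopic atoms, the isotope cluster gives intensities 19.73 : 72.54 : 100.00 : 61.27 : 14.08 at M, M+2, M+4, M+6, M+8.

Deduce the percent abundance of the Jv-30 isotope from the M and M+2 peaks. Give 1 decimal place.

52.1%

If p is the fraction of Jv that is Jv-30, then I(M+2)/I(M) = [C(4,1)·p^3·(1−p)] / p^4 = 4·(1−p)/p = 72.54/19.73 = 3.6766
(1−p)/p = 3.6766/4 = 0.9192  ⇒  p = 1/(1 + 0.9192) = 0.5211
Jv-30: 52.1%, Jv-32: 47.9%.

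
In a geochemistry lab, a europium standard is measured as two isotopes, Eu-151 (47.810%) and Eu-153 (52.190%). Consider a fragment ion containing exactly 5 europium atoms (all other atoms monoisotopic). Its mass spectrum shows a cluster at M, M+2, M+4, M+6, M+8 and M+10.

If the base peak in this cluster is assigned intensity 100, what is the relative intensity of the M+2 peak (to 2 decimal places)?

41.96

(0.47810 + 0.52190)^5 gives M 0.0250, M+2 0.1363, M+4 0.2977, M+6 0.3249, M+8 0.1774, M+10 0.0387; the largest is M+6.
P(M+6) = C(5,3) × 0.47810^2 × 0.52190^3 = 10 × 0.22857961 × 0.14215492 = 0.324937 (base)
P(M+2) = C(5,1) × 0.47810^4 × 0.52190^1 = 5 × 0.05224864 × 0.5219 = 0.136343
Relative intensity = 0.136343 / 0.324937 × 100 = 41.96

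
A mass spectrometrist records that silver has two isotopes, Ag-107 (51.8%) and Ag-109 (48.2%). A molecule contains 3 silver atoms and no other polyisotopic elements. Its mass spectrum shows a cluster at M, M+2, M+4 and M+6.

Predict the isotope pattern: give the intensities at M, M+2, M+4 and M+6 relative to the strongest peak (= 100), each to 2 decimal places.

Each Ag atom is independently Ag-107 (p = 0.518) or Ag-109 (q = 0.482); the cluster is the binomial expansion (p + q)^3.
P(M) = 0.518^3 = 0.138992
P(M+2) = 3 × 0.518^2 × 0.482^1 = 0.387997
P(M+4) = 3 × 0.518^1 × 0.482^2 = 0.361031
P(M+6) = 0.482^3 = 0.111980
The M+2 peak is largest (0.387997); scaling to 100 gives 35.82 : 100.00 : 93.05 : 28.86.

35.82 : 100.00 : 93.05 : 28.86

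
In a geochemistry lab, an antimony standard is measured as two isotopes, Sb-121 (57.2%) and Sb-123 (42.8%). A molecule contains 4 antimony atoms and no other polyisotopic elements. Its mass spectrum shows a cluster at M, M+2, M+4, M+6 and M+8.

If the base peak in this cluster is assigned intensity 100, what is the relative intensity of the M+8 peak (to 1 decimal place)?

9.3

Binomial terms of (0.572 + 0.428)^4: M 0.1070, M+2 0.3204, M+4 0.3596, M+6 0.1794, M+8 0.0336 → M+4 is the base peak.
P(M+4) = C(4,2) × 0.572^2 × 0.428^2 = 6 × 0.327184 × 0.183184 = 0.359609 (base)
P(M+8) = C(4,4) × 0.572^0 × 0.428^4 = 1 × 1.0000 × 0.03355638 = 0.033556
Relative intensity = 0.033556 / 0.359609 × 100 = 9.3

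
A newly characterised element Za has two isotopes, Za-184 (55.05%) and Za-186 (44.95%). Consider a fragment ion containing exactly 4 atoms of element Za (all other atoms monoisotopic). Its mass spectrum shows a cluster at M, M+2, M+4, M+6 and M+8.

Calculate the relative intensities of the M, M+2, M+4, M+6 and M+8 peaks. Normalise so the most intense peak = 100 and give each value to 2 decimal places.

25.00 : 81.65 : 100.00 : 54.44 : 11.11

Each Za atom is independently Za-184 (p = 0.5505) or Za-186 (q = 0.4495); the cluster is the binomial expansion (p + q)^4.
P(M) = 0.5505^4 = 0.091839
P(M+2) = 4 × 0.5505^3 × 0.4495^1 = 0.299959
P(M+4) = 6 × 0.5505^2 × 0.4495^2 = 0.367388
P(M+6) = 4 × 0.5505^1 × 0.4495^3 = 0.199989
P(M+8) = 0.4495^4 = 0.040824
The M+4 peak is largest (0.367388); scaling to 100 gives 25.00 : 81.65 : 100.00 : 54.44 : 11.11.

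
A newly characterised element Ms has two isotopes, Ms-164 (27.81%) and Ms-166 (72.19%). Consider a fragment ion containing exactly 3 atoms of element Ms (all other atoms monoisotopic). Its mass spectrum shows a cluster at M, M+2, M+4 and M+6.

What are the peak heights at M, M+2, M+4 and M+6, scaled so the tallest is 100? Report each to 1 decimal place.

Expanding (0.2781 + 0.7219)^3:
P(M) = 0.2781^3 = 0.021508
P(M+2) = 3 × 0.2781^2 × 0.7219^1 = 0.167494
P(M+4) = 3 × 0.2781^1 × 0.7219^2 = 0.434787
P(M+6) = 0.7219^3 = 0.376211
The M+4 peak is largest (0.434787); scaling to 100 gives 4.9 : 38.5 : 100.0 : 86.5.

4.9 : 38.5 : 100.0 : 86.5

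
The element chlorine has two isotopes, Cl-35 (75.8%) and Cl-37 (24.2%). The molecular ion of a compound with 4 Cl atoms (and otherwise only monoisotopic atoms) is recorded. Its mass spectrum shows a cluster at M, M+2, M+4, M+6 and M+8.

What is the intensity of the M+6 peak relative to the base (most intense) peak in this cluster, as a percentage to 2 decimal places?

10.19%

(0.758 + 0.242)^4 gives M 0.3301, M+2 0.4216, M+4 0.2019, M+6 0.0430, M+8 0.0034; the largest is M+2.
P(M+2) = C(4,1) × 0.758^3 × 0.242^1 = 4 × 0.43551951 × 0.2420 = 0.421583 (base)
P(M+6) = C(4,3) × 0.758^1 × 0.242^3 = 4 × 0.7580 × 0.01417249 = 0.042971
Relative intensity = 0.042971 / 0.421583 × 100 = 10.19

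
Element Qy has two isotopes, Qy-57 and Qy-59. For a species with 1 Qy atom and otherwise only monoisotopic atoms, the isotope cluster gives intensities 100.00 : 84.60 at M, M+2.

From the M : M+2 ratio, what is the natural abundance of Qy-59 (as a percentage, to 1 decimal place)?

45.8%

Let p = fractional abundance of Qy-57. I(M+2)/I(M) = [C(1,1)·p^0·(1−p)] / p^1 = 1·(1−p)/p = 84.60/100.00 = 0.8460
(1−p)/p = 0.8460/1 = 0.8460  ⇒  p = 1/(1 + 0.8460) = 0.5417
Qy-57: 54.2%, Qy-59: 45.8%.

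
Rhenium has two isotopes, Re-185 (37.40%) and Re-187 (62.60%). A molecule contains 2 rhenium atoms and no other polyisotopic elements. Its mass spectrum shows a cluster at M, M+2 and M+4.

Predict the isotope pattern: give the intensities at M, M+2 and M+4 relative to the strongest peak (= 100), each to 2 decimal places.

29.87 : 100.00 : 83.69

Each Re atom is independently Re-185 (p = 0.3740) or Re-187 (q = 0.6260); the cluster is the binomial expansion (p + q)^2.
P(M) = 0.3740^2 = 0.139876
P(M+2) = 2 × 0.3740^1 × 0.6260^1 = 0.468248
P(M+4) = 0.6260^2 = 0.391876
The M+2 peak is largest (0.468248); scaling to 100 gives 29.87 : 100.00 : 83.69.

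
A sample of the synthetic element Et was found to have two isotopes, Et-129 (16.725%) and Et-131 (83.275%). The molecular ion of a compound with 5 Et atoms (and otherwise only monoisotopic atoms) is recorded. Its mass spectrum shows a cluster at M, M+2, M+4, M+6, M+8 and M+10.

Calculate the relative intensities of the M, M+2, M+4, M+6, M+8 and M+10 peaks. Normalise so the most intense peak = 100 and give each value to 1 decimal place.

Expanding (0.16725 + 0.83275)^5:
P(M) = 0.16725^5 = 0.000131
P(M+2) = 5 × 0.16725^4 × 0.83275^1 = 0.003258
P(M+4) = 10 × 0.16725^3 × 0.83275^2 = 0.032443
P(M+6) = 10 × 0.16725^2 × 0.83275^3 = 0.161539
P(M+8) = 5 × 0.16725^1 × 0.83275^4 = 0.402156
P(M+10) = 0.83275^5 = 0.400473
The M+8 peak is largest (0.402156); scaling to 100 gives 0.0 : 0.8 : 8.1 : 40.2 : 100.0 : 99.6.

0.0 : 0.8 : 8.1 : 40.2 : 100.0 : 99.6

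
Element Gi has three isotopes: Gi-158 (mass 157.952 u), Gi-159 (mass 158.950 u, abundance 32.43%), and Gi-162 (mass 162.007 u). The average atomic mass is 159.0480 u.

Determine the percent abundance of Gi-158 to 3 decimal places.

48.523%

Let x and y be the fractions of Gi-158 and Gi-162. Then x + y = 1 − 0.3243 = 0.6757 and 157.952x + 162.007y = 159.0480 − 0.3243×158.950 = 107.500515.
Substituting: 157.952x + 162.007(0.6757 − x) = 107.500515
(157.952 − 162.007)x = -1.9676149  ⇒  x = 0.48523, y = 0.19047
Gi-158: 48.523%, Gi-162: 19.047%.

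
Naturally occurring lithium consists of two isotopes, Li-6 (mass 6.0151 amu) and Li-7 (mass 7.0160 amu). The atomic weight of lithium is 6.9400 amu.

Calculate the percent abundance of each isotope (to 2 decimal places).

Let x be the fractional abundance of Li-6; then Li-7 has abundance 1 − x.
6.0151·x + 7.0160·(1 − x) = 6.9400
(6.0151 − 7.0160)·x = 6.9400 − 7.0160
x = -0.0760 / -1.0009 = 0.07593 → 7.59% Li-6, 92.41% Li-7.

Li-6: 7.59%, Li-7: 92.41%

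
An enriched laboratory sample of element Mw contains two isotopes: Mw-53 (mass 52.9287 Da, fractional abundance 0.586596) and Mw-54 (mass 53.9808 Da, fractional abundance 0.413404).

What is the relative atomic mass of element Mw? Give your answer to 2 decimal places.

53.36 Da

Average mass = Σ (abundance × isotope mass) = 0.586596 × 52.9287 + 0.413404 × 53.9808
= 31.04776 + 22.31588 = 53.36364 Da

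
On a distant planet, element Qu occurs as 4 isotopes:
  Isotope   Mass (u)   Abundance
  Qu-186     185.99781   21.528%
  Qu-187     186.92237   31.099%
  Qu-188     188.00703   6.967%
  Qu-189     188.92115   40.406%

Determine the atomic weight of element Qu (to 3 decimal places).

187.607 u

The abundance-weighted mean is 0.21528 × 185.99781 + 0.31099 × 186.92237 + 0.06967 × 188.00703 + 0.40406 × 188.92115
= 40.041609 + 58.130988 + 13.098450 + 76.335480 = 187.606527 u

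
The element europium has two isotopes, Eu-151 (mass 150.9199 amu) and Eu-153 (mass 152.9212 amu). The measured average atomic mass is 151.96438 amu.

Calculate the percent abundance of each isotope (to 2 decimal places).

Eu-151: 47.81%, Eu-153: 52.19%

Writing the weighted mean with unknown fraction x of Eu-151:
150.9199·x + 152.9212·(1 − x) = 151.96438
(150.9199 − 152.9212)·x = 151.96438 − 152.9212
x = -0.95682 / -2.0013 = 0.47810 → 47.81% Eu-151, 52.19% Eu-153.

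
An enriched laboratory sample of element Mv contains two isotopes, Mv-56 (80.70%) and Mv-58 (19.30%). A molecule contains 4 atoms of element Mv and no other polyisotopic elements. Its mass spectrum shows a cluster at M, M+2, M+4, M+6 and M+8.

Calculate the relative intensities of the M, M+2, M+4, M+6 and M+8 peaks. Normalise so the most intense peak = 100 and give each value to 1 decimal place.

Each Mv atom is independently Mv-56 (p = 0.8070) or Mv-58 (q = 0.1930); the cluster is the binomial expansion (p + q)^4.
P(M) = 0.8070^4 = 0.424125
P(M+2) = 4 × 0.8070^3 × 0.1930^1 = 0.405731
P(M+4) = 6 × 0.8070^2 × 0.1930^2 = 0.145550
P(M+6) = 4 × 0.8070^1 × 0.1930^3 = 0.023206
P(M+8) = 0.1930^4 = 0.001387
The M peak is largest (0.424125); scaling to 100 gives 100.0 : 95.7 : 34.3 : 5.5 : 0.3.

100.0 : 95.7 : 34.3 : 5.5 : 0.3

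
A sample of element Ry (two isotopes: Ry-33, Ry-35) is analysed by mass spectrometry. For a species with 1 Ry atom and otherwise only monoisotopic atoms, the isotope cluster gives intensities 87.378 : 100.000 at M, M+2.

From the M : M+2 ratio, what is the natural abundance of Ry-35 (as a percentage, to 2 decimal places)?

Write p for the Ry-33 fraction. I(M+2)/I(M) = [C(1,1)·p^0·(1−p)] / p^1 = 1·(1−p)/p = 100.000/87.378 = 1.1445
(1−p)/p = 1.1445/1 = 1.1445  ⇒  p = 1/(1 + 1.1445) = 0.4663
Ry-33: 46.63%, Ry-35: 53.37%.

53.37%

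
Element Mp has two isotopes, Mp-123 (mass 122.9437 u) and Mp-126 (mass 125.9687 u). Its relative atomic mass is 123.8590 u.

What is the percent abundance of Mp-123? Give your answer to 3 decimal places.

Writing the weighted mean with unknown fraction x of Mp-123:
122.9437·x + 125.9687·(1 − x) = 123.8590
(122.9437 − 125.9687)·x = 123.8590 − 125.9687
x = -2.1097 / -3.0250 = 0.69742 → 69.742% Mp-123, 30.258% Mp-126.

69.742%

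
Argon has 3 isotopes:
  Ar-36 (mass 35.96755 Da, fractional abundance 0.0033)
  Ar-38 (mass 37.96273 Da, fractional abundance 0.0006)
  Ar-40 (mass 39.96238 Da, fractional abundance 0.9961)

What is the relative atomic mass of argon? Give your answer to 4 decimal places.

Average mass = Σ (abundance × isotope mass) = 0.0033 × 35.96755 + 0.0006 × 37.96273 + 0.9961 × 39.96238
= 0.118693 + 0.022778 + 39.806527 = 39.947998 Da

39.9480 Da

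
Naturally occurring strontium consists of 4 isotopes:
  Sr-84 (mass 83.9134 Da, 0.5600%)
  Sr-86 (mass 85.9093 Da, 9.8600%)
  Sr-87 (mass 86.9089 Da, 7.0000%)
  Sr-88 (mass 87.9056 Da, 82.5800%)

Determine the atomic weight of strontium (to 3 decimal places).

87.617 Da

Weight each isotope mass by its fractional abundance: 0.005600 × 83.9134 + 0.098600 × 85.9093 + 0.070000 × 86.9089 + 0.825800 × 87.9056
= 0.46992 + 8.47066 + 6.08362 + 72.59244 = 87.61664 Da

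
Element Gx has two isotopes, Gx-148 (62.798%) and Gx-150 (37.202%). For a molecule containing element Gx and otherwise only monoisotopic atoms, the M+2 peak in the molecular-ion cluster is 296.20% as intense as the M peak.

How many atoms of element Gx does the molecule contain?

For n independent Gx atoms, I(M+2)/I(M) = n · (abundance Gx-150) / (abundance Gx-148) = n · 0.37202/0.62798.
n = 2.9620 × 0.62798/0.37202 = 5.00 ≈ 5

5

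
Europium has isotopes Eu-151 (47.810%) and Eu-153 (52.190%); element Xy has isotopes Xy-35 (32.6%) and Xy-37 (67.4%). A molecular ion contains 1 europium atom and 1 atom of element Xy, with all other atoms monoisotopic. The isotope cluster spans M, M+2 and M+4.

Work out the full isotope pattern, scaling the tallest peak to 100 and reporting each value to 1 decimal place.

Europium pattern (n=1): 0.4781 : 0.5219
Element Xy pattern (n=1): 0.3260 : 0.6740
Convolve the two distributions (both contribute in 2-u steps):
  M: 0.4781×0.3260 = 0.155861
  M+2: 0.4781×0.6740 + 0.5219×0.3260 = 0.492379
  M+4: 0.5219×0.6740 = 0.351761
Scale to base peak (0.492379) = 100: 31.7 : 100.0 : 71.4

31.7 : 100.0 : 71.4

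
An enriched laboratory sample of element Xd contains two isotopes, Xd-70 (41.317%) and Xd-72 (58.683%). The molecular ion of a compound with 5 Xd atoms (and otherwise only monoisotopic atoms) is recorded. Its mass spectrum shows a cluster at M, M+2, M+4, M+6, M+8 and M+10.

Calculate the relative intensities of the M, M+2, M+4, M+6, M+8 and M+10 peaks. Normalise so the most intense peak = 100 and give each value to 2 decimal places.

3.49 : 24.79 : 70.41 : 100.00 : 71.02 : 20.17

The 5 Xd atoms are independent, so intensities follow the terms of (0.41317 + 0.58683)^5.
P(M) = 0.41317^5 = 0.012040
P(M+2) = 5 × 0.41317^4 × 0.58683^1 = 0.085506
P(M+4) = 10 × 0.41317^3 × 0.58683^2 = 0.242891
P(M+6) = 10 × 0.41317^2 × 0.58683^3 = 0.344980
P(M+8) = 5 × 0.41317^1 × 0.58683^4 = 0.244990
P(M+10) = 0.58683^5 = 0.069592
The M+6 peak is largest (0.344980); scaling to 100 gives 3.49 : 24.79 : 70.41 : 100.00 : 71.02 : 20.17.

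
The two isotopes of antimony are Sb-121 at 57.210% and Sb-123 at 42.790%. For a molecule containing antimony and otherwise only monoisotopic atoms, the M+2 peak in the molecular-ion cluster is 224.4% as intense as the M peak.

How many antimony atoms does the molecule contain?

With n Sb atoms, P(M+2)/P(M) = C(n,1)·p^(n−1)q / p^n = n·q/p = n · 0.42790/0.57210.
n = 2.244 × 0.57210/0.42790 = 3.00 ≈ 3

3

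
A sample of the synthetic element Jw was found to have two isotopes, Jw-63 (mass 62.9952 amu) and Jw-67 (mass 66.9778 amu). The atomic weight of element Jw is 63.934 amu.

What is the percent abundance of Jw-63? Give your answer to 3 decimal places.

76.427%

Let x be the fractional abundance of Jw-63; then Jw-67 has abundance 1 − x.
62.9952·x + 66.9778·(1 − x) = 63.934
(62.9952 − 66.9778)·x = 63.934 − 66.9778
x = -3.0438 / -3.9826 = 0.76427 → 76.427% Jw-63, 23.573% Jw-67.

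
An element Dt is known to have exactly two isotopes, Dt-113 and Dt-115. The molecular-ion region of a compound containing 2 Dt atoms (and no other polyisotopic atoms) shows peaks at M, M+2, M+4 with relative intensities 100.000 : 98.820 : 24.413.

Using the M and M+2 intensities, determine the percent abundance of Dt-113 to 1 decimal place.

66.9%

Write p for the Dt-113 fraction. I(M+2)/I(M) = [C(2,1)·p^1·(1−p)] / p^2 = 2·(1−p)/p = 98.820/100.000 = 0.9882
(1−p)/p = 0.9882/2 = 0.4941  ⇒  p = 1/(1 + 0.4941) = 0.6693
Dt-113: 66.9%, Dt-115: 33.1%.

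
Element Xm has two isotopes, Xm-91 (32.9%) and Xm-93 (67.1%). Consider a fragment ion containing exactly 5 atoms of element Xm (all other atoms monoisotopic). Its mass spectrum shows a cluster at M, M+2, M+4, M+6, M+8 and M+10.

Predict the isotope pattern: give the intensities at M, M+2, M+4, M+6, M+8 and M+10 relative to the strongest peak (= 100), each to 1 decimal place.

1.2 : 11.8 : 48.1 : 98.1 : 100.0 : 40.8

The 5 Xm atoms are independent, so intensities follow the terms of (0.329 + 0.671)^5.
P(M) = 0.329^5 = 0.003855
P(M+2) = 5 × 0.329^4 × 0.671^1 = 0.039308
P(M+4) = 10 × 0.329^3 × 0.671^2 = 0.160337
P(M+6) = 10 × 0.329^2 × 0.671^3 = 0.327009
P(M+8) = 5 × 0.329^1 × 0.671^4 = 0.333469
P(M+10) = 0.671^5 = 0.136023
The M+8 peak is largest (0.333469); scaling to 100 gives 1.2 : 11.8 : 48.1 : 98.1 : 100.0 : 40.8.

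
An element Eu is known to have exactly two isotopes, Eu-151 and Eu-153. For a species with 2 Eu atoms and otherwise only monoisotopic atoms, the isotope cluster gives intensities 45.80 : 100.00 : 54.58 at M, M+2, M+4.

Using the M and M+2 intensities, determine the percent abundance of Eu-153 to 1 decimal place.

If p is the fraction of Eu that is Eu-151, then I(M+2)/I(M) = [C(2,1)·p^1·(1−p)] / p^2 = 2·(1−p)/p = 100.00/45.80 = 2.1834
(1−p)/p = 2.1834/2 = 1.0917  ⇒  p = 1/(1 + 1.0917) = 0.4781
Eu-151: 47.8%, Eu-153: 52.2%.

52.2%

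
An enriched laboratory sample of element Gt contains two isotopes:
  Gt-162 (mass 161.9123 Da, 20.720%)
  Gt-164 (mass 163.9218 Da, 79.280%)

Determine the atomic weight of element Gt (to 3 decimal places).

The abundance-weighted mean is 0.20720 × 161.9123 + 0.79280 × 163.9218
= 33.54823 + 129.95720 = 163.50543 Da

163.505 Da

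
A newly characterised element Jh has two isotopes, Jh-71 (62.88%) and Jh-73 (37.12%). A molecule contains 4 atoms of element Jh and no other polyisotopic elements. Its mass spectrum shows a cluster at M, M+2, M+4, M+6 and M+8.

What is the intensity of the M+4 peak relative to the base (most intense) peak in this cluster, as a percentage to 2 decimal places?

88.55%

Term probabilities: M 0.1563, M+2 0.3692, M+4 0.3269, M+6 0.1286, M+8 0.0190. Base peak = M+2.
P(M+2) = C(4,1) × 0.6288^3 × 0.3712^1 = 4 × 0.24862088 × 0.3712 = 0.369152 (base)
P(M+4) = C(4,2) × 0.6288^2 × 0.3712^2 = 6 × 0.39538944 × 0.13778944 = 0.326883
Relative intensity = 0.326883 / 0.369152 × 100 = 88.55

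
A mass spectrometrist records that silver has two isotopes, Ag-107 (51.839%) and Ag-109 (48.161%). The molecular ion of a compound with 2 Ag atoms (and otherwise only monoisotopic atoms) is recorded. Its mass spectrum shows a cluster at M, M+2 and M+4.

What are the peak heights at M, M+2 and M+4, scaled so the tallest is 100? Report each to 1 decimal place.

The 2 Ag atoms are independent, so intensities follow the terms of (0.51839 + 0.48161)^2.
P(M) = 0.51839^2 = 0.268728
P(M+2) = 2 × 0.51839^1 × 0.48161^1 = 0.499324
P(M+4) = 0.48161^2 = 0.231948
The M+2 peak is largest (0.499324); scaling to 100 gives 53.8 : 100.0 : 46.5.

53.8 : 100.0 : 46.5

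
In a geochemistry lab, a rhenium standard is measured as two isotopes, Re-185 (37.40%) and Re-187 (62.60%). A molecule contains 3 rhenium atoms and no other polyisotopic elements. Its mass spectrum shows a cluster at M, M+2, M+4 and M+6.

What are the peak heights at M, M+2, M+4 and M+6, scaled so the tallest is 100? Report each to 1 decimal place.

The 3 Re atoms are independent, so intensities follow the terms of (0.3740 + 0.6260)^3.
P(M) = 0.3740^3 = 0.052314
P(M+2) = 3 × 0.3740^2 × 0.6260^1 = 0.262687
P(M+4) = 3 × 0.3740^1 × 0.6260^2 = 0.439685
P(M+6) = 0.6260^3 = 0.245314
The M+4 peak is largest (0.439685); scaling to 100 gives 11.9 : 59.7 : 100.0 : 55.8.

11.9 : 59.7 : 100.0 : 55.8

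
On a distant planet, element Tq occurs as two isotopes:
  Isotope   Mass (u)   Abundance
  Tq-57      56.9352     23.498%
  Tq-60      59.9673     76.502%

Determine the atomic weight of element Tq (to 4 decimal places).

Average mass = Σ (abundance × isotope mass) = 0.23498 × 56.9352 + 0.76502 × 59.9673
= 13.37863 + 45.87618 = 59.25481 u

59.2548 u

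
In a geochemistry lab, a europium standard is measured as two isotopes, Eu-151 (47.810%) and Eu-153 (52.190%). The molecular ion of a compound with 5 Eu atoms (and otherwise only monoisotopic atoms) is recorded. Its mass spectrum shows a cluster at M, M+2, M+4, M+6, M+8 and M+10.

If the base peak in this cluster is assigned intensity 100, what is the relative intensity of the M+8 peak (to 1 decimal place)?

Term probabilities: M 0.0250, M+2 0.1363, M+4 0.2977, M+6 0.3249, M+8 0.1774, M+10 0.0387. Base peak = M+6.
P(M+6) = C(5,3) × 0.47810^2 × 0.52190^3 = 10 × 0.22857961 × 0.14215492 = 0.324937 (base)
P(M+8) = C(5,4) × 0.47810^1 × 0.52190^4 = 5 × 0.4781 × 0.07419065 = 0.177353
Relative intensity = 0.177353 / 0.324937 × 100 = 54.6

54.6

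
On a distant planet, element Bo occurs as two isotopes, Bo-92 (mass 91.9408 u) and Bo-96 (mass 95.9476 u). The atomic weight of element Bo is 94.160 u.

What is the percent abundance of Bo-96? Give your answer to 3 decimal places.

With x = fraction of Bo-92 (so Bo-96 is 1 − x):
91.9408·x + 95.9476·(1 − x) = 94.160
(91.9408 − 95.9476)·x = 94.160 − 95.9476
x = -1.7876 / -4.0068 = 0.44614 → 44.614% Bo-92, 55.386% Bo-96.

55.386%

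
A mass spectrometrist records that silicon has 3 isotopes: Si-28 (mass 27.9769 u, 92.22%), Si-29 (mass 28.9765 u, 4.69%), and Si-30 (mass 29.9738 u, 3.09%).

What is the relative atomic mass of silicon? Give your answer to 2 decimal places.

The abundance-weighted mean is 0.9222 × 27.9769 + 0.0469 × 28.9765 + 0.0309 × 29.9738
= 25.80030 + 1.35900 + 0.92619 = 28.08549 u

28.09 u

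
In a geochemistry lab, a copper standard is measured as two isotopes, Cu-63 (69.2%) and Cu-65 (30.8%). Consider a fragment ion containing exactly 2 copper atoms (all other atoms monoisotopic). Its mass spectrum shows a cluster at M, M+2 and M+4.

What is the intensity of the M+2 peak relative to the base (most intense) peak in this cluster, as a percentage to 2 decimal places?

(0.692 + 0.308)^2 gives M 0.4789, M+2 0.4263, M+4 0.0949; the largest is M.
P(M) = C(2,0) × 0.692^2 × 0.308^0 = 1 × 0.478864 × 1.0000 = 0.478864 (base)
P(M+2) = C(2,1) × 0.692^1 × 0.308^1 = 2 × 0.6920 × 0.3080 = 0.426272
Relative intensity = 0.426272 / 0.478864 × 100 = 89.02

89.02%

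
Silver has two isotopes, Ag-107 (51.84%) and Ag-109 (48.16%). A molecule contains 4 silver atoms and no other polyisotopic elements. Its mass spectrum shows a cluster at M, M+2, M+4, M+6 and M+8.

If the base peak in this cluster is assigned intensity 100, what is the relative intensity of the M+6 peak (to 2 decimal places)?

(0.5184 + 0.4816)^4 gives M 0.0722, M+2 0.2684, M+4 0.3740, M+6 0.2316, M+8 0.0538; the largest is M+4.
P(M+4) = C(4,2) × 0.5184^2 × 0.4816^2 = 6 × 0.26873856 × 0.23193856 = 0.373985 (base)
P(M+6) = C(4,3) × 0.5184^1 × 0.4816^3 = 4 × 0.5184 × 0.11170161 = 0.231624
Relative intensity = 0.231624 / 0.373985 × 100 = 61.93

61.93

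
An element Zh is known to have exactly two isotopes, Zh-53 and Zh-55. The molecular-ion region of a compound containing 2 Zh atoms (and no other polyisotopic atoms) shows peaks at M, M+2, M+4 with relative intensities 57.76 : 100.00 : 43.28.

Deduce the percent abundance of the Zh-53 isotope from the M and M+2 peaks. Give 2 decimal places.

53.60%

If p is the fraction of Zh that is Zh-53, then I(M+2)/I(M) = [C(2,1)·p^1·(1−p)] / p^2 = 2·(1−p)/p = 100.00/57.76 = 1.7313
(1−p)/p = 1.7313/2 = 0.8657  ⇒  p = 1/(1 + 0.8657) = 0.5360
Zh-53: 53.60%, Zh-55: 46.40%.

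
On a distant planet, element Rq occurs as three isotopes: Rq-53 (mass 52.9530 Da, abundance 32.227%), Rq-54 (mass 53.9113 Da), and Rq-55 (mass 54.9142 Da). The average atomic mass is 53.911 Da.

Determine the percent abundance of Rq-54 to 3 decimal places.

Let x and y be the fractions of Rq-54 and Rq-55. Then x + y = 1 − 0.32227 = 0.67773 and 53.9113x + 54.9142y = 53.911 − 0.32227×52.9530 = 36.84583669.
Substituting: 53.9113x + 54.9142(0.67773 − x) = 36.84583669
(53.9113 − 54.9142)x = -0.371164076  ⇒  x = 0.37009, y = 0.30764
Rq-54: 37.009%, Rq-55: 30.764%.

37.009%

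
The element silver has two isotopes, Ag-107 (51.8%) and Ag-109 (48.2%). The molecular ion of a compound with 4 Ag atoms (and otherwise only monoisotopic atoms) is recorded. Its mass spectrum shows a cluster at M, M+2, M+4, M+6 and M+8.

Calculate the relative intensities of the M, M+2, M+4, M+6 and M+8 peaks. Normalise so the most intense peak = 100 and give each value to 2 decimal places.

19.25 : 71.65 : 100.00 : 62.03 : 14.43

Each Ag atom is independently Ag-107 (p = 0.518) or Ag-109 (q = 0.482); the cluster is the binomial expansion (p + q)^4.
P(M) = 0.518^4 = 0.071998
P(M+2) = 4 × 0.518^3 × 0.482^1 = 0.267976
P(M+4) = 6 × 0.518^2 × 0.482^2 = 0.374029
P(M+6) = 4 × 0.518^1 × 0.482^3 = 0.232023
P(M+8) = 0.482^4 = 0.053974
The M+4 peak is largest (0.374029); scaling to 100 gives 19.25 : 71.65 : 100.00 : 62.03 : 14.43.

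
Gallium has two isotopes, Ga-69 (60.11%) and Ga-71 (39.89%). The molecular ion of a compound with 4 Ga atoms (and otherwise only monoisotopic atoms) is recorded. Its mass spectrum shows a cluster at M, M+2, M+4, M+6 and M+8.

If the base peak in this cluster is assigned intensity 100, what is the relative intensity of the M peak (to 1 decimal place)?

37.7

Binomial terms of (0.6011 + 0.3989)^4: M 0.1306, M+2 0.3465, M+4 0.3450, M+6 0.1526, M+8 0.0253 → M+2 is the base peak.
P(M+2) = C(4,1) × 0.6011^3 × 0.3989^1 = 4 × 0.21719018 × 0.3989 = 0.346549 (base)
P(M) = C(4,0) × 0.6011^4 × 0.3989^0 = 1 × 0.13055302 × 1.0000 = 0.130553
Relative intensity = 0.130553 / 0.346549 × 100 = 37.7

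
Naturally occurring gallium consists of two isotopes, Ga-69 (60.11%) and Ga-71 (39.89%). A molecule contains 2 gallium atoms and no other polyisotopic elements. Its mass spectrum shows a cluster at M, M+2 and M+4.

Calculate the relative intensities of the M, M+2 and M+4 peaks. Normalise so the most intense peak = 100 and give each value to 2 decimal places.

75.34 : 100.00 : 33.18

Expanding (0.6011 + 0.3989)^2:
P(M) = 0.6011^2 = 0.361321
P(M+2) = 2 × 0.6011^1 × 0.3989^1 = 0.479558
P(M+4) = 0.3989^2 = 0.159121
The M+2 peak is largest (0.479558); scaling to 100 gives 75.34 : 100.00 : 33.18.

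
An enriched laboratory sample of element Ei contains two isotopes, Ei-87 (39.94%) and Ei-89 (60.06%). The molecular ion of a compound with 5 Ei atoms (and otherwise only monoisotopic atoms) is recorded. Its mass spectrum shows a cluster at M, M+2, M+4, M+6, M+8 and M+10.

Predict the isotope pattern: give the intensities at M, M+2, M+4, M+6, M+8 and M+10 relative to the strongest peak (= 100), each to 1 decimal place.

Each Ei atom is independently Ei-87 (p = 0.3994) or Ei-89 (q = 0.6006); the cluster is the binomial expansion (p + q)^5.
P(M) = 0.3994^5 = 0.010163
P(M+2) = 5 × 0.3994^4 × 0.6006^1 = 0.076417
P(M+4) = 10 × 0.3994^3 × 0.6006^2 = 0.229824
P(M+6) = 10 × 0.3994^2 × 0.6006^3 = 0.345599
P(M+8) = 5 × 0.3994^1 × 0.6006^4 = 0.259848
P(M+10) = 0.6006^5 = 0.078150
The M+6 peak is largest (0.345599); scaling to 100 gives 2.9 : 22.1 : 66.5 : 100.0 : 75.2 : 22.6.

2.9 : 22.1 : 66.5 : 100.0 : 75.2 : 22.6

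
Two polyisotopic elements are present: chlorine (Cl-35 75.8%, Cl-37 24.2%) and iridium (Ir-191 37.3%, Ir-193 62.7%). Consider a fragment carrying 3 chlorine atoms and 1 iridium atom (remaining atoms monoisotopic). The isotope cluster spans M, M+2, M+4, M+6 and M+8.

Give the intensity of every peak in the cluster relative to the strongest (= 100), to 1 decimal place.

Chlorine pattern (n=3): 0.43551951 : 0.41713346 : 0.13317454 : 0.01417249
Iridium pattern (n=1): 0.3730 : 0.6270
Convolve the two distributions (both contribute in 2-u steps):
  M: 0.43551951×0.3730 = 0.162449
  M+2: 0.43551951×0.6270 + 0.41713346×0.3730 = 0.428662
  M+4: 0.41713346×0.6270 + 0.13317454×0.3730 = 0.311217
  M+6: 0.13317454×0.6270 + 0.01417249×0.3730 = 0.088787
  M+8: 0.01417249×0.6270 = 0.008886
Scale to base peak (0.428662) = 100: 37.9 : 100.0 : 72.6 : 20.7 : 2.1

37.9 : 100.0 : 72.6 : 20.7 : 2.1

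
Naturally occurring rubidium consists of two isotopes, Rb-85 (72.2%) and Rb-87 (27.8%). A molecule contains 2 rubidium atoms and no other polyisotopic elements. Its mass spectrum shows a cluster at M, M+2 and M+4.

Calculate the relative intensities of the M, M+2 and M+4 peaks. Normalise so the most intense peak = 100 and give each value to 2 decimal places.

100.00 : 77.01 : 14.83

Each Rb atom is independently Rb-85 (p = 0.722) or Rb-87 (q = 0.278); the cluster is the binomial expansion (p + q)^2.
P(M) = 0.722^2 = 0.521284
P(M+2) = 2 × 0.722^1 × 0.278^1 = 0.401432
P(M+4) = 0.278^2 = 0.077284
The M peak is largest (0.521284); scaling to 100 gives 100.00 : 77.01 : 14.83.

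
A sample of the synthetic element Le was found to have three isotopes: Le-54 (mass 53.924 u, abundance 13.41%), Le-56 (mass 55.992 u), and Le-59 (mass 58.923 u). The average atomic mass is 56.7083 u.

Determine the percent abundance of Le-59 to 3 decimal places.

33.900%

The remaining 86.59% is split between Le-56 (fraction x) and Le-59 (fraction 0.8659 − x).
Substituting: 55.992x + 58.923(0.8659 − x) = 49.4770916
(55.992 − 58.923)x = -1.5443341  ⇒  x = 0.52690, y = 0.33900
Le-56: 52.690%, Le-59: 33.900%.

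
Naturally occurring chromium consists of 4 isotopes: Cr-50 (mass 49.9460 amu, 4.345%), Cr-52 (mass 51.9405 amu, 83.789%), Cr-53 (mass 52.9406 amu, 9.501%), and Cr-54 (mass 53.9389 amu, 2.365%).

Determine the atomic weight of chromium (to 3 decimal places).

Average mass = Σ (abundance × isotope mass) = 0.04345 × 49.9460 + 0.83789 × 51.9405 + 0.09501 × 52.9406 + 0.02365 × 53.9389
= 2.17015 + 43.52043 + 5.02989 + 1.27565 = 51.99612 amu

51.996 amu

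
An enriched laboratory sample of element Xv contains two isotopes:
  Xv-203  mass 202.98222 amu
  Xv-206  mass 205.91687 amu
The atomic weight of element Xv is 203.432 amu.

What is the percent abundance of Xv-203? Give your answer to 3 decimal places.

84.673%

Let x be the fractional abundance of Xv-203; then Xv-206 has abundance 1 − x.
202.98222·x + 205.91687·(1 − x) = 203.432
(202.98222 − 205.91687)·x = 203.432 − 205.91687
x = -2.48487 / -2.93465 = 0.84673 → 84.673% Xv-203, 15.327% Xv-206.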